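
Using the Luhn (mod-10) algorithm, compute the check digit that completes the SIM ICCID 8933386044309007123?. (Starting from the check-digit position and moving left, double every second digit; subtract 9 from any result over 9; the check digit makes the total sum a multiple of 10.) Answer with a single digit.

Partial digits right→left: 3 2 1 7 0 0 9 0 3 4 4 0 6 8 3 3 3 9 8
Double every second digit counting from the check-digit position (so the 1st, 3rd, 5th, ... of the partial from the right).
  doubled (with −9 where >9): 6 2 0 9 6 8 3 6 6 7 → sum 53
  kept as-is: 2 7 0 0 4 0 8 3 9 → sum 33
Total = 53 + 33 = 86.
Check digit = (10 − (86 mod 10)) mod 10 = 4.

4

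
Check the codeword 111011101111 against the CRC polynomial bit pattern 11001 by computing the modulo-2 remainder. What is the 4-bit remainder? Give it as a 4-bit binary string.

Modulo-2 division of 111011101111 by 11001:
  pos 0: 11101 XOR 11001 = 00100
  pos 2: 10011 XOR 11001 = 01010
  pos 3: 10100 XOR 11001 = 01101
  pos 4: 11011 XOR 11001 = 00010
  pos 7: 10111 XOR 11001 = 01110
Remainder = 1110 (nonzero — an error is detected).

1110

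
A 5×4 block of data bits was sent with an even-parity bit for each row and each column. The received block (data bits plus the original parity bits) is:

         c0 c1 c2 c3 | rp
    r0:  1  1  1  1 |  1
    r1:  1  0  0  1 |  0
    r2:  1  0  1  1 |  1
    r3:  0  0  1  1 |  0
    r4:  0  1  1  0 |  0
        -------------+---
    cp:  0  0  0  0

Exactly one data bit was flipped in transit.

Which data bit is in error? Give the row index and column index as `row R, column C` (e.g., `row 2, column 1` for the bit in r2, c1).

Recompute each row's even parity and compare to rp:
  r0: data parity 0, sent rp 1 → mismatch
  r1: data parity 0, sent rp 0 → ok
  r2: data parity 1, sent rp 1 → ok
  r3: data parity 0, sent rp 0 → ok
  r4: data parity 0, sent rp 0 → ok
Recompute each column's even parity and compare to cp:
  c0: data parity 1, sent cp 0 → mismatch
  c1: data parity 0, sent cp 0 → ok
  c2: data parity 0, sent cp 0 → ok
  c3: data parity 0, sent cp 0 → ok
Exactly one row (r0) and one column (c0) fail → the flipped bit is at their intersection.

row 0, column 0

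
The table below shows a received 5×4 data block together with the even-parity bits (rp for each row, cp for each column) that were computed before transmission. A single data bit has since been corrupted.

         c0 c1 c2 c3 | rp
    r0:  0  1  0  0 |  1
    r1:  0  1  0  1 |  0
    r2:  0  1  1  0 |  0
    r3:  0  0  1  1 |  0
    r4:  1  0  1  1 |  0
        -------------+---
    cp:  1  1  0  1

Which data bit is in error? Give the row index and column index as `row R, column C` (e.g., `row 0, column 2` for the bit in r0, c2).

Recompute each row's even parity and compare to rp:
  r0: data parity 1, sent rp 1 → ok
  r1: data parity 0, sent rp 0 → ok
  r2: data parity 0, sent rp 0 → ok
  r3: data parity 0, sent rp 0 → ok
  r4: data parity 1, sent rp 0 → mismatch
Recompute each column's even parity and compare to cp:
  c0: data parity 1, sent cp 1 → ok
  c1: data parity 1, sent cp 1 → ok
  c2: data parity 1, sent cp 0 → mismatch
  c3: data parity 1, sent cp 1 → ok
Exactly one row (r4) and one column (c2) fail → the flipped bit is at their intersection.

row 4, column 2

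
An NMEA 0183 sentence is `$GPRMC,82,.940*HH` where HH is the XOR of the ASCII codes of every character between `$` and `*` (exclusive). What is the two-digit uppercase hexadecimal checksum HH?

XOR the ASCII codes of the payload characters:
  'G' = 0x47 → acc = 0x47
  'P' = 0x50 → acc = 0x17
  'R' = 0x52 → acc = 0x45
  'M' = 0x4D → acc = 0x08
  'C' = 0x43 → acc = 0x4B
  ',' = 0x2C → acc = 0x67
  '8' = 0x38 → acc = 0x5F
  '2' = 0x32 → acc = 0x6D
  ',' = 0x2C → acc = 0x41
  '.' = 0x2E → acc = 0x6F
  '9' = 0x39 → acc = 0x56
  '4' = 0x34 → acc = 0x62
  '0' = 0x30 → acc = 0x52
Checksum = 0x52.

52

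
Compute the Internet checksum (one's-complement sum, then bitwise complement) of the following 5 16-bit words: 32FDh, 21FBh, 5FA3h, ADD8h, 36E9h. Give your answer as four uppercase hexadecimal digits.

One's-complement addition (fold any carry out of bit 15 back into bit 0):
  0x32FD + 0x21FB = 0x054F8
  0x54F8 + 0x5FA3 = 0x0B49B
  0xB49B + 0xADD8 = 0x16273 → wrap carry → 0x6274
  0x6274 + 0x36E9 = 0x0995D
One's-complement sum = 0x995D.
Checksum = ~0x995D & 0xFFFF = 0x66A2.

66A2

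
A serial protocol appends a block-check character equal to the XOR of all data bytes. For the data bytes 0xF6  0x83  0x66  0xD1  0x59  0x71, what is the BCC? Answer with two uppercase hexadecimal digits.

XOR the bytes together:
  start with 0xF6
  0xF6 ⊕ 0x83 = 0x75
  0x75 ⊕ 0x66 = 0x13
  0x13 ⊕ 0xD1 = 0xC2
  0xC2 ⊕ 0x59 = 0x9B
  0x9B ⊕ 0x71 = 0xEA

EA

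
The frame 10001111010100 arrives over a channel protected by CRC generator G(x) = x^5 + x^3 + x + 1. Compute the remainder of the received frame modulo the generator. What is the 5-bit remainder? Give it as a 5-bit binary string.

01000

Modulo-2 division of 10001111010100 by 101011:
  pos 0: 100011 XOR 101011 = 001000
  pos 2: 100011 XOR 101011 = 001000
  pos 4: 100001 XOR 101011 = 001010
  pos 6: 101001 XOR 101011 = 000010
Remainder = 01000 (nonzero — an error is detected).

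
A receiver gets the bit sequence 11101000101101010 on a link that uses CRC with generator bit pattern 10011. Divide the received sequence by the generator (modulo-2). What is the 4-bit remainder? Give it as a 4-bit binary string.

Modulo-2 division of 11101000101101010 by 10011:
  pos 0: 11101 XOR 10011 = 01110
  pos 1: 11100 XOR 10011 = 01111
  pos 2: 11110 XOR 10011 = 01101
  pos 3: 11010 XOR 10011 = 01001
  pos 4: 10011 XOR 10011 = 00000
  pos 10: 11010 XOR 10011 = 01001
  pos 11: 10011 XOR 10011 = 00000
Remainder = 0000 (zero — the frame passes the CRC check).

0000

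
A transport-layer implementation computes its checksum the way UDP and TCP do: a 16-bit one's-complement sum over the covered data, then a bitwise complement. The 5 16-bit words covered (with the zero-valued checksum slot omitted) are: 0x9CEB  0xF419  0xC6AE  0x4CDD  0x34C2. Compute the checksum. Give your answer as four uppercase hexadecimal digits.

26AC

One's-complement addition (fold any carry out of bit 15 back into bit 0):
  0x9CEB + 0xF419 = 0x19104 → wrap carry → 0x9105
  0x9105 + 0xC6AE = 0x157B3 → wrap carry → 0x57B4
  0x57B4 + 0x4CDD = 0x0A491
  0xA491 + 0x34C2 = 0x0D953
One's-complement sum = 0xD953.
Checksum = ~0xD953 & 0xFFFF = 0x26AC.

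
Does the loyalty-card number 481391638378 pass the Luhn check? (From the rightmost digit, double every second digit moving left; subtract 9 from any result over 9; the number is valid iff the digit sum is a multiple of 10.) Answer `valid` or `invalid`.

valid

From the right, keep odd positions and double even positions (subtract 9 from any doubled value over 9):
  doubled (positions 2,4,...): 5 7 3 9 2 8 → sum 34
  kept (positions 1,3,...): 8 3 3 1 3 8 → sum 26
Total = 60.
60 mod 10 = 0, so the number is valid.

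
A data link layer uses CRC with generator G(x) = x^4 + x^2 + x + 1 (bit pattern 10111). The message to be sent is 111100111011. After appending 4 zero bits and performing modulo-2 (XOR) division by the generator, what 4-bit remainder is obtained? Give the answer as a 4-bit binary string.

1000

Append 4 zeros: 1111001110110000. Divide by 10111 (XOR where the leading bit is 1):
  pos 0: 11110 XOR 10111 = 01001
  pos 1: 10010 XOR 10111 = 00101
  pos 3: 10111 XOR 10111 = 00000
  pos 8: 10110 XOR 10111 = 00001
Remainder (last 4 bits) = 1000. This is the CRC / FCS.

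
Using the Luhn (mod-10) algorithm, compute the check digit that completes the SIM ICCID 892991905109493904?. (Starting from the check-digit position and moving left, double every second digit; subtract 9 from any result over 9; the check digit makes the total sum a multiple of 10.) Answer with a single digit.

3

Partial digits right→left: 4 0 9 3 9 4 9 0 1 5 0 9 1 9 9 2 9 8
Double every second digit counting from the check-digit position (so the 1st, 3rd, 5th, ... of the partial from the right).
  doubled (with −9 where >9): 8 9 9 9 2 0 2 9 9 → sum 57
  kept as-is: 0 3 4 0 5 9 9 2 8 → sum 40
Total = 57 + 40 = 97.
Check digit = (10 − (97 mod 10)) mod 10 = 3.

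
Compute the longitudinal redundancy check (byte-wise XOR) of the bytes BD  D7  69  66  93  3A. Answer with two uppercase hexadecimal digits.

XOR the bytes together:
  start with 0xBD
  0xBD ⊕ 0xD7 = 0x6A
  0x6A ⊕ 0x69 = 0x03
  0x03 ⊕ 0x66 = 0x65
  0x65 ⊕ 0x93 = 0xF6
  0xF6 ⊕ 0x3A = 0xCC

CC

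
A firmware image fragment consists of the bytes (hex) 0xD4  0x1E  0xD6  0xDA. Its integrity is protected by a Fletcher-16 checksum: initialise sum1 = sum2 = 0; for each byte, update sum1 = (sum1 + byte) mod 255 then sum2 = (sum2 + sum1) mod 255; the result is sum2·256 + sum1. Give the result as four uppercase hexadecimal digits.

36A4

Running sums (mod 255):
  after byte 0 (0xD4): sum1=212, sum2=212
  after byte 1 (0x1E): sum1=242, sum2=199
  after byte 2 (0xD6): sum1=201, sum2=145
  after byte 3 (0xDA): sum1=164, sum2=54
Checksum = sum2·256 + sum1 = 54·256 + 164 = 13988 = 0x36A4.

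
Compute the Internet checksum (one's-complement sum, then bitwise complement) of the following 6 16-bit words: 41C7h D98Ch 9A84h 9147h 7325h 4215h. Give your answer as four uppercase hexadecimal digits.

One's-complement addition (fold any carry out of bit 15 back into bit 0):
  0x41C7 + 0xD98C = 0x11B53 → wrap carry → 0x1B54
  0x1B54 + 0x9A84 = 0x0B5D8
  0xB5D8 + 0x9147 = 0x1471F → wrap carry → 0x4720
  0x4720 + 0x7325 = 0x0BA45
  0xBA45 + 0x4215 = 0x0FC5A
One's-complement sum = 0xFC5A.
Checksum = ~0xFC5A & 0xFFFF = 0x03A5.

03A5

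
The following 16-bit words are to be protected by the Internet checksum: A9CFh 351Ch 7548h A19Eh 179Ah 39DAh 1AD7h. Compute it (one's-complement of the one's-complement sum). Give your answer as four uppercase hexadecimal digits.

9DE1

One's-complement addition (fold any carry out of bit 15 back into bit 0):
  0xA9CF + 0x351C = 0x0DEEB
  0xDEEB + 0x7548 = 0x15433 → wrap carry → 0x5434
  0x5434 + 0xA19E = 0x0F5D2
  0xF5D2 + 0x179A = 0x10D6C → wrap carry → 0x0D6D
  0x0D6D + 0x39DA = 0x04747
  0x4747 + 0x1AD7 = 0x0621E
One's-complement sum = 0x621E.
Checksum = ~0x621E & 0xFFFF = 0x9DE1.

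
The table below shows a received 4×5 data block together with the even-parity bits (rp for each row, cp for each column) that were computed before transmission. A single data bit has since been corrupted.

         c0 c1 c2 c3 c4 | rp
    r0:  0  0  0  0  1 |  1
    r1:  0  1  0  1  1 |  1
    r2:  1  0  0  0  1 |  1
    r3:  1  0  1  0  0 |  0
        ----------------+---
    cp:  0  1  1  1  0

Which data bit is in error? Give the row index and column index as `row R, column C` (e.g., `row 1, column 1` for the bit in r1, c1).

Recompute each row's even parity and compare to rp:
  r0: data parity 1, sent rp 1 → ok
  r1: data parity 1, sent rp 1 → ok
  r2: data parity 0, sent rp 1 → mismatch
  r3: data parity 0, sent rp 0 → ok
Recompute each column's even parity and compare to cp:
  c0: data parity 0, sent cp 0 → ok
  c1: data parity 1, sent cp 1 → ok
  c2: data parity 1, sent cp 1 → ok
  c3: data parity 1, sent cp 1 → ok
  c4: data parity 1, sent cp 0 → mismatch
Exactly one row (r2) and one column (c4) fail → the flipped bit is at their intersection.

row 2, column 4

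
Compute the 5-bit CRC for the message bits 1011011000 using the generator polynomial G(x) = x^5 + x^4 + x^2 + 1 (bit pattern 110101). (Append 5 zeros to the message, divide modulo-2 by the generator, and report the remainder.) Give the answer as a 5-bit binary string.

00111

Append 5 zeros: 101101100000000. Divide by 110101 (XOR where the leading bit is 1):
  pos 0: 101101 XOR 110101 = 011000
  pos 1: 110001 XOR 110101 = 000100
  pos 4: 100000 XOR 110101 = 010101
  pos 5: 101010 XOR 110101 = 011111
  pos 6: 111110 XOR 110101 = 001011
  pos 8: 101100 XOR 110101 = 011001
  pos 9: 110010 XOR 110101 = 000111
Remainder (last 5 bits) = 00111. This is the CRC / FCS.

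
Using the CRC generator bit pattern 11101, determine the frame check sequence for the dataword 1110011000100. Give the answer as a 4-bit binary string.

Append 4 zeros: 11100110001000000. Divide by 11101 (XOR where the leading bit is 1):
  pos 0: 11100 XOR 11101 = 00001
  pos 4: 11100 XOR 11101 = 00001
  pos 8: 10100 XOR 11101 = 01001
  pos 9: 10010 XOR 11101 = 01111
  pos 10: 11110 XOR 11101 = 00011
Remainder (last 4 bits) = 1100. This is the CRC / FCS.

1100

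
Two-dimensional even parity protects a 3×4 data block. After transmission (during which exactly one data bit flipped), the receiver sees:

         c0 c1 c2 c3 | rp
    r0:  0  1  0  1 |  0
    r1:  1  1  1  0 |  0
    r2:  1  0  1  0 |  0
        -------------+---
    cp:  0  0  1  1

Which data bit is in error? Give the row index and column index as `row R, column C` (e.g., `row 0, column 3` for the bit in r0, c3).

Recompute each row's even parity and compare to rp:
  r0: data parity 0, sent rp 0 → ok
  r1: data parity 1, sent rp 0 → mismatch
  r2: data parity 0, sent rp 0 → ok
Recompute each column's even parity and compare to cp:
  c0: data parity 0, sent cp 0 → ok
  c1: data parity 0, sent cp 0 → ok
  c2: data parity 0, sent cp 1 → mismatch
  c3: data parity 1, sent cp 1 → ok
Exactly one row (r1) and one column (c2) fail → the flipped bit is at their intersection.

row 1, column 2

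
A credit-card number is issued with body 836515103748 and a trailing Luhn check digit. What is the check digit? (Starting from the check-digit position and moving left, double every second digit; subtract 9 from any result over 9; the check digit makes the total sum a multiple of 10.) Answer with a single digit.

7

Partial digits right→left: 8 4 7 3 0 1 5 1 5 6 3 8
Double every second digit counting from the check-digit position (so the 1st, 3rd, 5th, ... of the partial from the right).
  doubled (with −9 where >9): 7 5 0 1 1 6 → sum 20
  kept as-is: 4 3 1 1 6 8 → sum 23
Total = 20 + 23 = 43.
Check digit = (10 − (43 mod 10)) mod 10 = 7.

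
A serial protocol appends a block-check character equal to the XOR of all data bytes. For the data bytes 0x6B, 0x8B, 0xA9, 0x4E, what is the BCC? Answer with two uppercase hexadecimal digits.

XOR the bytes together:
  start with 0x6B
  0x6B ⊕ 0x8B = 0xE0
  0xE0 ⊕ 0xA9 = 0x49
  0x49 ⊕ 0x4E = 0x07

07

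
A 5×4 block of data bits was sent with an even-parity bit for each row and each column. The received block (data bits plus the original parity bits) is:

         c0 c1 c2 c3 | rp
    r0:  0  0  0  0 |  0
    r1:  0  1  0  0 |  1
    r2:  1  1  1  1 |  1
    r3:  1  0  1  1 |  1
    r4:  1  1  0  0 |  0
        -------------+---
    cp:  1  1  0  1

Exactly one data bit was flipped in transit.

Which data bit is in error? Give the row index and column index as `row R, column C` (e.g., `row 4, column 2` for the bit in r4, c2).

row 2, column 3

Recompute each row's even parity and compare to rp:
  r0: data parity 0, sent rp 0 → ok
  r1: data parity 1, sent rp 1 → ok
  r2: data parity 0, sent rp 1 → mismatch
  r3: data parity 1, sent rp 1 → ok
  r4: data parity 0, sent rp 0 → ok
Recompute each column's even parity and compare to cp:
  c0: data parity 1, sent cp 1 → ok
  c1: data parity 1, sent cp 1 → ok
  c2: data parity 0, sent cp 0 → ok
  c3: data parity 0, sent cp 1 → mismatch
Exactly one row (r2) and one column (c3) fail → the flipped bit is at their intersection.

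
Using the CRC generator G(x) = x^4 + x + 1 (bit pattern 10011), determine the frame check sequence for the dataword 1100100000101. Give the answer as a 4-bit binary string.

0011

Append 4 zeros: 11001000001010000. Divide by 10011 (XOR where the leading bit is 1):
  pos 0: 11001 XOR 10011 = 01010
  pos 1: 10100 XOR 10011 = 00111
  pos 3: 11100 XOR 10011 = 01111
  pos 4: 11110 XOR 10011 = 01101
  pos 5: 11010 XOR 10011 = 01001
  pos 6: 10011 XOR 10011 = 00000
  pos 12: 10000 XOR 10011 = 00011
Remainder (last 4 bits) = 0011. This is the CRC / FCS.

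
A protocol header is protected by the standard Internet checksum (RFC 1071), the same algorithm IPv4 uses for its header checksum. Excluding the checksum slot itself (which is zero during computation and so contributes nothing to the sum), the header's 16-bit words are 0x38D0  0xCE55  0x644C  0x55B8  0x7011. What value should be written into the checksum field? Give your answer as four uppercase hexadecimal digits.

One's-complement addition (fold any carry out of bit 15 back into bit 0):
  0x38D0 + 0xCE55 = 0x10725 → wrap carry → 0x0726
  0x0726 + 0x644C = 0x06B72
  0x6B72 + 0x55B8 = 0x0C12A
  0xC12A + 0x7011 = 0x1313B → wrap carry → 0x313C
One's-complement sum = 0x313C.
Checksum = ~0x313C & 0xFFFF = 0xCEC3.

CEC3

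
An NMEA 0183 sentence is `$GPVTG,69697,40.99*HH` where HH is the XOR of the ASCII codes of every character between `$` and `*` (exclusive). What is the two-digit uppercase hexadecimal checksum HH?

4F

XOR the ASCII codes of the payload characters:
  'G' = 0x47 → acc = 0x47
  'P' = 0x50 → acc = 0x17
  'V' = 0x56 → acc = 0x41
  'T' = 0x54 → acc = 0x15
  'G' = 0x47 → acc = 0x52
  ',' = 0x2C → acc = 0x7E
  '6' = 0x36 → acc = 0x48
  '9' = 0x39 → acc = 0x71
  '6' = 0x36 → acc = 0x47
  '9' = 0x39 → acc = 0x7E
  '7' = 0x37 → acc = 0x49
  ',' = 0x2C → acc = 0x65
  '4' = 0x34 → acc = 0x51
  '0' = 0x30 → acc = 0x61
  '.' = 0x2E → acc = 0x4F
  '9' = 0x39 → acc = 0x76
  '9' = 0x39 → acc = 0x4F
Checksum = 0x4F.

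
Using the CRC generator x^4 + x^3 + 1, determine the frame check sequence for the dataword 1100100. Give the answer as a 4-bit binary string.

Append 4 zeros: 11001000000. Divide by 11001 (XOR where the leading bit is 1):
  pos 0: 11001 XOR 11001 = 00000
Remainder (last 4 bits) = 0000. This is the CRC / FCS.

0000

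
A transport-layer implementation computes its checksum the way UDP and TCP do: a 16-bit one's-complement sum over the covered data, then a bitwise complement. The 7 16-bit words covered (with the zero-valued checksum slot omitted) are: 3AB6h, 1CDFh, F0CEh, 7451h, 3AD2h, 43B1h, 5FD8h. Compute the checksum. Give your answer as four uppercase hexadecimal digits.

64EE

One's-complement addition (fold any carry out of bit 15 back into bit 0):
  0x3AB6 + 0x1CDF = 0x05795
  0x5795 + 0xF0CE = 0x14863 → wrap carry → 0x4864
  0x4864 + 0x7451 = 0x0BCB5
  0xBCB5 + 0x3AD2 = 0x0F787
  0xF787 + 0x43B1 = 0x13B38 → wrap carry → 0x3B39
  0x3B39 + 0x5FD8 = 0x09B11
One's-complement sum = 0x9B11.
Checksum = ~0x9B11 & 0xFFFF = 0x64EE.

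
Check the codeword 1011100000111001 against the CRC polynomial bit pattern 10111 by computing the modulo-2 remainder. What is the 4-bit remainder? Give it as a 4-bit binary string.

Modulo-2 division of 1011100000111001 by 10111:
  pos 0: 10111 XOR 10111 = 00000
  pos 10: 11100 XOR 10111 = 01011
  pos 11: 10111 XOR 10111 = 00000
Remainder = 0000 (zero — the frame passes the CRC check).

0000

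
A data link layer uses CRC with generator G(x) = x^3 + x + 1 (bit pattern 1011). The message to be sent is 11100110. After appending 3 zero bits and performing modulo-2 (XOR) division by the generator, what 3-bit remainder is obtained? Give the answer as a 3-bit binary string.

Append 3 zeros: 11100110000. Divide by 1011 (XOR where the leading bit is 1):
  pos 0: 1110 XOR 1011 = 0101
  pos 1: 1010 XOR 1011 = 0001
  pos 4: 1110 XOR 1011 = 0101
  pos 5: 1010 XOR 1011 = 0001
Remainder (last 3 bits) = 100. This is the CRC / FCS.

100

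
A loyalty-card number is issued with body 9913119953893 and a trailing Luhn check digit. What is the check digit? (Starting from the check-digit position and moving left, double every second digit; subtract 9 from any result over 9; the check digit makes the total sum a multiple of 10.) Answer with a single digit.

Partial digits right→left: 3 9 8 3 5 9 9 1 1 3 1 9 9
Double every second digit counting from the check-digit position (so the 1st, 3rd, 5th, ... of the partial from the right).
  doubled (with −9 where >9): 6 7 1 9 2 2 9 → sum 36
  kept as-is: 9 3 9 1 3 9 → sum 34
Total = 36 + 34 = 70.
Check digit = (10 − (70 mod 10)) mod 10 = 0.

0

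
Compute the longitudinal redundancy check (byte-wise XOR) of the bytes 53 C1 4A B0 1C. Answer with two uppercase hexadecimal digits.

XOR the bytes together:
  start with 0x53
  0x53 ⊕ 0xC1 = 0x92
  0x92 ⊕ 0x4A = 0xD8
  0xD8 ⊕ 0xB0 = 0x68
  0x68 ⊕ 0x1C = 0x74

74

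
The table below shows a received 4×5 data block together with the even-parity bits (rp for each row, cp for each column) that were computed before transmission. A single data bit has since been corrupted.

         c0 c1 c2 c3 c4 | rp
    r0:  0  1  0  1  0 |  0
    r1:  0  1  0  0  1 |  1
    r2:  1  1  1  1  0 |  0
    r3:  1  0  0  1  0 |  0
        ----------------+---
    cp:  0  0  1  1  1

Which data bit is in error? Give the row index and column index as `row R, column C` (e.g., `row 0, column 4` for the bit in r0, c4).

row 1, column 1

Recompute each row's even parity and compare to rp:
  r0: data parity 0, sent rp 0 → ok
  r1: data parity 0, sent rp 1 → mismatch
  r2: data parity 0, sent rp 0 → ok
  r3: data parity 0, sent rp 0 → ok
Recompute each column's even parity and compare to cp:
  c0: data parity 0, sent cp 0 → ok
  c1: data parity 1, sent cp 0 → mismatch
  c2: data parity 1, sent cp 1 → ok
  c3: data parity 1, sent cp 1 → ok
  c4: data parity 1, sent cp 1 → ok
Exactly one row (r1) and one column (c1) fail → the flipped bit is at their intersection.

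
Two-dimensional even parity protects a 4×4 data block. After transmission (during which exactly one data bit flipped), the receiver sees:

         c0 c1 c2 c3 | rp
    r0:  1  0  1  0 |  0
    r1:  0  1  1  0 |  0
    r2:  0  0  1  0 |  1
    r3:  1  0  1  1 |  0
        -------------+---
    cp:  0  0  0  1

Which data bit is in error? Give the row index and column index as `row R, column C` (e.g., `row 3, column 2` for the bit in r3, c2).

Recompute each row's even parity and compare to rp:
  r0: data parity 0, sent rp 0 → ok
  r1: data parity 0, sent rp 0 → ok
  r2: data parity 1, sent rp 1 → ok
  r3: data parity 1, sent rp 0 → mismatch
Recompute each column's even parity and compare to cp:
  c0: data parity 0, sent cp 0 → ok
  c1: data parity 1, sent cp 0 → mismatch
  c2: data parity 0, sent cp 0 → ok
  c3: data parity 1, sent cp 1 → ok
Exactly one row (r3) and one column (c1) fail → the flipped bit is at their intersection.

row 3, column 1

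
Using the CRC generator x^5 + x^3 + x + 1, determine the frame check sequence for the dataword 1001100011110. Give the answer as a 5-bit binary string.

Append 5 zeros: 100110001111000000. Divide by 101011 (XOR where the leading bit is 1):
  pos 0: 100110 XOR 101011 = 001101
  pos 2: 110100 XOR 101011 = 011111
  pos 3: 111111 XOR 101011 = 010100
  pos 4: 101001 XOR 101011 = 000010
  pos 8: 101100 XOR 101011 = 000111
  pos 11: 111000 XOR 101011 = 010011
  pos 12: 100110 XOR 101011 = 001101
Remainder (last 5 bits) = 01101. This is the CRC / FCS.

01101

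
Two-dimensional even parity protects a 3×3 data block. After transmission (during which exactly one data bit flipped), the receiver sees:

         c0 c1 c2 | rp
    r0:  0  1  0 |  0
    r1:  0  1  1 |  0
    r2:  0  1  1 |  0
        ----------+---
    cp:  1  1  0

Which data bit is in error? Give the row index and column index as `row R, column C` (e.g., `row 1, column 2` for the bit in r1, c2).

row 0, column 0

Recompute each row's even parity and compare to rp:
  r0: data parity 1, sent rp 0 → mismatch
  r1: data parity 0, sent rp 0 → ok
  r2: data parity 0, sent rp 0 → ok
Recompute each column's even parity and compare to cp:
  c0: data parity 0, sent cp 1 → mismatch
  c1: data parity 1, sent cp 1 → ok
  c2: data parity 0, sent cp 0 → ok
Exactly one row (r0) and one column (c0) fail → the flipped bit is at their intersection.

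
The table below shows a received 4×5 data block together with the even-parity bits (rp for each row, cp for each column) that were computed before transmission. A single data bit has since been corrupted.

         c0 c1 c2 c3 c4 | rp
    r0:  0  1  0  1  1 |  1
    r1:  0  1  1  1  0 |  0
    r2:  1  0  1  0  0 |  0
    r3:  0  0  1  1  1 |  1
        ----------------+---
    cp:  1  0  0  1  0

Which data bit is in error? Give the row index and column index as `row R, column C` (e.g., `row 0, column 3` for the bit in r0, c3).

row 1, column 2

Recompute each row's even parity and compare to rp:
  r0: data parity 1, sent rp 1 → ok
  r1: data parity 1, sent rp 0 → mismatch
  r2: data parity 0, sent rp 0 → ok
  r3: data parity 1, sent rp 1 → ok
Recompute each column's even parity and compare to cp:
  c0: data parity 1, sent cp 1 → ok
  c1: data parity 0, sent cp 0 → ok
  c2: data parity 1, sent cp 0 → mismatch
  c3: data parity 1, sent cp 1 → ok
  c4: data parity 0, sent cp 0 → ok
Exactly one row (r1) and one column (c2) fail → the flipped bit is at their intersection.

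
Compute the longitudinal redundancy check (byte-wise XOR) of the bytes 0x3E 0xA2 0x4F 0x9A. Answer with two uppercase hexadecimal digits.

XOR the bytes together:
  start with 0x3E
  0x3E ⊕ 0xA2 = 0x9C
  0x9C ⊕ 0x4F = 0xD3
  0xD3 ⊕ 0x9A = 0x49

49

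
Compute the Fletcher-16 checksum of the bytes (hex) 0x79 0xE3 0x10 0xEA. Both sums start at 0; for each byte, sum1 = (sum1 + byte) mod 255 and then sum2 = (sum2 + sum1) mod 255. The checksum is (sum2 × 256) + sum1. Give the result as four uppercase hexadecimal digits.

Running sums (mod 255):
  after byte 0 (0x79): sum1=121, sum2=121
  after byte 1 (0xE3): sum1=93, sum2=214
  after byte 2 (0x10): sum1=109, sum2=68
  after byte 3 (0xEA): sum1=88, sum2=156
Checksum = sum2·256 + sum1 = 156·256 + 88 = 40024 = 0x9C58.

9C58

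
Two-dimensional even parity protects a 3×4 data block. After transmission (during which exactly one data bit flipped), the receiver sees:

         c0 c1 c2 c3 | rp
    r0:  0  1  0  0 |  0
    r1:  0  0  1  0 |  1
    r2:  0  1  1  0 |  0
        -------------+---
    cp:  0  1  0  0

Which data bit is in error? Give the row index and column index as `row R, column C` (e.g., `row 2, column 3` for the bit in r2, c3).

row 0, column 1

Recompute each row's even parity and compare to rp:
  r0: data parity 1, sent rp 0 → mismatch
  r1: data parity 1, sent rp 1 → ok
  r2: data parity 0, sent rp 0 → ok
Recompute each column's even parity and compare to cp:
  c0: data parity 0, sent cp 0 → ok
  c1: data parity 0, sent cp 1 → mismatch
  c2: data parity 0, sent cp 0 → ok
  c3: data parity 0, sent cp 0 → ok
Exactly one row (r0) and one column (c1) fail → the flipped bit is at their intersection.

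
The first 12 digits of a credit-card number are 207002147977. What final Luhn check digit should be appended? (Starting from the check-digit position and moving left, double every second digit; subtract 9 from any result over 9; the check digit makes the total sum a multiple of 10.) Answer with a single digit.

Partial digits right→left: 7 7 9 7 4 1 2 0 0 7 0 2
Double every second digit counting from the check-digit position (so the 1st, 3rd, 5th, ... of the partial from the right).
  doubled (with −9 where >9): 5 9 8 4 0 0 → sum 26
  kept as-is: 7 7 1 0 7 2 → sum 24
Total = 26 + 24 = 50.
Check digit = (10 − (50 mod 10)) mod 10 = 0.

0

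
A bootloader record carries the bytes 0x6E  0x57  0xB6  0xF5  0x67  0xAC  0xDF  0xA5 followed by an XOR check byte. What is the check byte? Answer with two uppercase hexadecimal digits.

XOR the bytes together:
  start with 0x6E
  0x6E ⊕ 0x57 = 0x39
  0x39 ⊕ 0xB6 = 0x8F
  0x8F ⊕ 0xF5 = 0x7A
  0x7A ⊕ 0x67 = 0x1D
  0x1D ⊕ 0xAC = 0xB1
  0xB1 ⊕ 0xDF = 0x6E
  0x6E ⊕ 0xA5 = 0xCB

CB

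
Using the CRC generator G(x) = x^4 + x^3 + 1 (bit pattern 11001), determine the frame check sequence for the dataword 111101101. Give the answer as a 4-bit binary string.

0000

Append 4 zeros: 1111011010000. Divide by 11001 (XOR where the leading bit is 1):
  pos 0: 11110 XOR 11001 = 00111
  pos 2: 11111 XOR 11001 = 00110
  pos 4: 11001 XOR 11001 = 00000
Remainder (last 4 bits) = 0000. This is the CRC / FCS.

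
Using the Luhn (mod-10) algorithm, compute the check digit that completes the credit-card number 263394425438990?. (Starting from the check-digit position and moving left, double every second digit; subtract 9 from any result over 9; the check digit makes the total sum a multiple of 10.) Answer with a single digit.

1

Partial digits right→left: 0 9 9 8 3 4 5 2 4 4 9 3 3 6 2
Double every second digit counting from the check-digit position (so the 1st, 3rd, 5th, ... of the partial from the right).
  doubled (with −9 where >9): 0 9 6 1 8 9 6 4 → sum 43
  kept as-is: 9 8 4 2 4 3 6 → sum 36
Total = 43 + 36 = 79.
Check digit = (10 − (79 mod 10)) mod 10 = 1.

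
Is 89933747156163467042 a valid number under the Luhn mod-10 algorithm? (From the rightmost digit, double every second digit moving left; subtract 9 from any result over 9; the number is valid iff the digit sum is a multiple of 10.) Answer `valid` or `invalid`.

invalid

From the right, keep odd positions and double even positions (subtract 9 from any doubled value over 9):
  doubled (positions 2,4,...): 8 5 8 3 3 2 8 6 9 7 → sum 59
  kept (positions 1,3,...): 2 0 6 3 1 5 7 7 3 9 → sum 43
Total = 102.
102 mod 10 = 2, so the number is invalid.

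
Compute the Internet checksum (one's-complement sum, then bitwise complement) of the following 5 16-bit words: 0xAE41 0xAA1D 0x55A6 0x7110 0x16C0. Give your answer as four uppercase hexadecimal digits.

CA29

One's-complement addition (fold any carry out of bit 15 back into bit 0):
  0xAE41 + 0xAA1D = 0x1585E → wrap carry → 0x585F
  0x585F + 0x55A6 = 0x0AE05
  0xAE05 + 0x7110 = 0x11F15 → wrap carry → 0x1F16
  0x1F16 + 0x16C0 = 0x035D6
One's-complement sum = 0x35D6.
Checksum = ~0x35D6 & 0xFFFF = 0xCA29.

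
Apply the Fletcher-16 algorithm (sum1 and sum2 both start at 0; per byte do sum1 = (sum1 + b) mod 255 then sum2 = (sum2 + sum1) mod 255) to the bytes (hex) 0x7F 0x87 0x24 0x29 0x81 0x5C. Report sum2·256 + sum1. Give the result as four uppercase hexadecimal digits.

Running sums (mod 255):
  after byte 0 (0x7F): sum1=127, sum2=127
  after byte 1 (0x87): sum1=7, sum2=134
  after byte 2 (0x24): sum1=43, sum2=177
  after byte 3 (0x29): sum1=84, sum2=6
  after byte 4 (0x81): sum1=213, sum2=219
  after byte 5 (0x5C): sum1=50, sum2=14
Checksum = sum2·256 + sum1 = 14·256 + 50 = 3634 = 0x0E32.

0E32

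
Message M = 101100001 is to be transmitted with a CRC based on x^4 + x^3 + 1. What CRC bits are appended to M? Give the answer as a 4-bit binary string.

Append 4 zeros: 1011000010000. Divide by 11001 (XOR where the leading bit is 1):
  pos 0: 10110 XOR 11001 = 01111
  pos 1: 11110 XOR 11001 = 00111
  pos 3: 11100 XOR 11001 = 00101
  pos 5: 10110 XOR 11001 = 01111
  pos 6: 11110 XOR 11001 = 00111
  pos 8: 11100 XOR 11001 = 00101
Remainder (last 4 bits) = 0101. This is the CRC / FCS.

0101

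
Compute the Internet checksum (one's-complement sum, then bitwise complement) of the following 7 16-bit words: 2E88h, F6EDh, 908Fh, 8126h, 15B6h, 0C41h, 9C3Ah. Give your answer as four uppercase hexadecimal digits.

0AA2

One's-complement addition (fold any carry out of bit 15 back into bit 0):
  0x2E88 + 0xF6ED = 0x12575 → wrap carry → 0x2576
  0x2576 + 0x908F = 0x0B605
  0xB605 + 0x8126 = 0x1372B → wrap carry → 0x372C
  0x372C + 0x15B6 = 0x04CE2
  0x4CE2 + 0x0C41 = 0x05923
  0x5923 + 0x9C3A = 0x0F55D
One's-complement sum = 0xF55D.
Checksum = ~0xF55D & 0xFFFF = 0x0AA2.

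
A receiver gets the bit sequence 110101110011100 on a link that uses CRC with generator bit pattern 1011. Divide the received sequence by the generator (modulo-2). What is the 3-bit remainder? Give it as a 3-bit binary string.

100

Modulo-2 division of 110101110011100 by 1011:
  pos 0: 1101 XOR 1011 = 0110
  pos 1: 1100 XOR 1011 = 0111
  pos 2: 1111 XOR 1011 = 0100
  pos 3: 1001 XOR 1011 = 0010
  pos 5: 1010 XOR 1011 = 0001
  pos 8: 1011 XOR 1011 = 0000
Remainder = 100 (nonzero — an error is detected).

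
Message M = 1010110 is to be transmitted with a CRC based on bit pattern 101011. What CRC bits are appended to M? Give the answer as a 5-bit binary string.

Append 5 zeros: 101011000000. Divide by 101011 (XOR where the leading bit is 1):
  pos 0: 101011 XOR 101011 = 000000
Remainder (last 5 bits) = 00000. This is the CRC / FCS.

00000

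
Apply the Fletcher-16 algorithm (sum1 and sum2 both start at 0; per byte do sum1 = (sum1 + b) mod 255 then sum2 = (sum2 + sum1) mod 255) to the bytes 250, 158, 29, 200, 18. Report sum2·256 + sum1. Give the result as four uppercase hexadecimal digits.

Running sums (mod 255):
  after byte 0 (250): sum1=250, sum2=250
  after byte 1 (158): sum1=153, sum2=148
  after byte 2 (29): sum1=182, sum2=75
  after byte 3 (200): sum1=127, sum2=202
  after byte 4 (18): sum1=145, sum2=92
Checksum = sum2·256 + sum1 = 92·256 + 145 = 23697 = 0x5C91.

5C91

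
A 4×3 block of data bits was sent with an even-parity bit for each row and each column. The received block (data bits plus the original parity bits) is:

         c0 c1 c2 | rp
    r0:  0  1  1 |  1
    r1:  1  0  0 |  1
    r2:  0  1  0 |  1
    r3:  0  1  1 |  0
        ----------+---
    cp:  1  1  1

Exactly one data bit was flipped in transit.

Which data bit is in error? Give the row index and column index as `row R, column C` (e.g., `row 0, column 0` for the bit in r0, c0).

row 0, column 2

Recompute each row's even parity and compare to rp:
  r0: data parity 0, sent rp 1 → mismatch
  r1: data parity 1, sent rp 1 → ok
  r2: data parity 1, sent rp 1 → ok
  r3: data parity 0, sent rp 0 → ok
Recompute each column's even parity and compare to cp:
  c0: data parity 1, sent cp 1 → ok
  c1: data parity 1, sent cp 1 → ok
  c2: data parity 0, sent cp 1 → mismatch
Exactly one row (r0) and one column (c2) fail → the flipped bit is at their intersection.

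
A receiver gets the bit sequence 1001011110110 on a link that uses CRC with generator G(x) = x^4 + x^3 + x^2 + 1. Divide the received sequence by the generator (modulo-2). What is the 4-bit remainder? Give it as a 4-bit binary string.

Modulo-2 division of 1001011110110 by 11101:
  pos 0: 10010 XOR 11101 = 01111
  pos 1: 11111 XOR 11101 = 00010
  pos 4: 10111 XOR 11101 = 01010
  pos 5: 10100 XOR 11101 = 01001
  pos 6: 10011 XOR 11101 = 01110
  pos 7: 11101 XOR 11101 = 00000
Remainder = 0000 (zero — the frame passes the CRC check).

0000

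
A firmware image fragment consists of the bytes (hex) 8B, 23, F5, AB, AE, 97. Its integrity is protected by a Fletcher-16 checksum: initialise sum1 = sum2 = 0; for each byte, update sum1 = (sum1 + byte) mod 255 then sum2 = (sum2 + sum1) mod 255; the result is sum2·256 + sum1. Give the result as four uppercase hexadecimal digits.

C496

Running sums (mod 255):
  after byte 0 (8B): sum1=139, sum2=139
  after byte 1 (23): sum1=174, sum2=58
  after byte 2 (F5): sum1=164, sum2=222
  after byte 3 (AB): sum1=80, sum2=47
  after byte 4 (AE): sum1=254, sum2=46
  after byte 5 (97): sum1=150, sum2=196
Checksum = sum2·256 + sum1 = 196·256 + 150 = 50326 = 0xC496.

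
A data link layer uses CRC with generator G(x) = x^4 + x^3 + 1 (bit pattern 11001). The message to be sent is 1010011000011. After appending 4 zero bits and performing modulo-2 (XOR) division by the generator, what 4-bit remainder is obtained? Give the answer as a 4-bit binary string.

Append 4 zeros: 10100110000110000. Divide by 11001 (XOR where the leading bit is 1):
  pos 0: 10100 XOR 11001 = 01101
  pos 1: 11011 XOR 11001 = 00010
  pos 4: 10100 XOR 11001 = 01101
  pos 5: 11010 XOR 11001 = 00011
  pos 8: 11011 XOR 11001 = 00010
  pos 11: 10000 XOR 11001 = 01001
  pos 12: 10010 XOR 11001 = 01011
Remainder (last 4 bits) = 1011. This is the CRC / FCS.

1011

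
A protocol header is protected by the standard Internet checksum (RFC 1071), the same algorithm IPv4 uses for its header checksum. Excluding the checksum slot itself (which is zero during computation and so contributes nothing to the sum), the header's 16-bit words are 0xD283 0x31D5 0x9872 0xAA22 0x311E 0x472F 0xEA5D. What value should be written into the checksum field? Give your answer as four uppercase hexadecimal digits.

5666

One's-complement addition (fold any carry out of bit 15 back into bit 0):
  0xD283 + 0x31D5 = 0x10458 → wrap carry → 0x0459
  0x0459 + 0x9872 = 0x09CCB
  0x9CCB + 0xAA22 = 0x146ED → wrap carry → 0x46EE
  0x46EE + 0x311E = 0x0780C
  0x780C + 0x472F = 0x0BF3B
  0xBF3B + 0xEA5D = 0x1A998 → wrap carry → 0xA999
One's-complement sum = 0xA999.
Checksum = ~0xA999 & 0xFFFF = 0x5666.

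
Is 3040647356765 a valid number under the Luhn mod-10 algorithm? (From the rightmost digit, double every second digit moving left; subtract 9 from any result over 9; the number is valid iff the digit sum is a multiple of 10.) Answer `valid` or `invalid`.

invalid

From the right, keep odd positions and double even positions (subtract 9 from any doubled value over 9):
  doubled (positions 2,4,...): 3 3 6 8 0 0 → sum 20
  kept (positions 1,3,...): 5 7 5 7 6 4 3 → sum 37
Total = 57.
57 mod 10 = 7, so the number is invalid.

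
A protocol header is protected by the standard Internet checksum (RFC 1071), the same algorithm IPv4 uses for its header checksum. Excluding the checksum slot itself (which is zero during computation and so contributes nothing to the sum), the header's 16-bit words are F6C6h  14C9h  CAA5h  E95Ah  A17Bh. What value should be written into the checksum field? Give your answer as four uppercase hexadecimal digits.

9EF3

One's-complement addition (fold any carry out of bit 15 back into bit 0):
  0xF6C6 + 0x14C9 = 0x10B8F → wrap carry → 0x0B90
  0x0B90 + 0xCAA5 = 0x0D635
  0xD635 + 0xE95A = 0x1BF8F → wrap carry → 0xBF90
  0xBF90 + 0xA17B = 0x1610B → wrap carry → 0x610C
One's-complement sum = 0x610C.
Checksum = ~0x610C & 0xFFFF = 0x9EF3.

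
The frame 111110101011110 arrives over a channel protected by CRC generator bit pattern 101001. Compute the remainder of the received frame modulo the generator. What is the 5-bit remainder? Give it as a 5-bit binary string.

00010

Modulo-2 division of 111110101011110 by 101001:
  pos 0: 111110 XOR 101001 = 010111
  pos 1: 101111 XOR 101001 = 000110
  pos 4: 110010 XOR 101001 = 011011
  pos 5: 110111 XOR 101001 = 011110
  pos 6: 111101 XOR 101001 = 010100
  pos 7: 101001 XOR 101001 = 000000
Remainder = 00010 (nonzero — an error is detected).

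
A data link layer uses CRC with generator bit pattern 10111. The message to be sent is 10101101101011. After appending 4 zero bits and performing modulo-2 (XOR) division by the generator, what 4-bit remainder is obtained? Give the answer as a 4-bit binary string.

1011

Append 4 zeros: 101011011010110000. Divide by 10111 (XOR where the leading bit is 1):
  pos 0: 10101 XOR 10111 = 00010
  pos 3: 10101 XOR 10111 = 00010
  pos 6: 10101 XOR 10111 = 00010
  pos 9: 10011 XOR 10111 = 00100
  pos 11: 10000 XOR 10111 = 00111
  pos 13: 11100 XOR 10111 = 01011
Remainder (last 4 bits) = 1011. This is the CRC / FCS.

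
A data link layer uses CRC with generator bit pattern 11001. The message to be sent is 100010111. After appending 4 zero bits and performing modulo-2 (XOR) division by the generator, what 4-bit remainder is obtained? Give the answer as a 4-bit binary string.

0000

Append 4 zeros: 1000101110000. Divide by 11001 (XOR where the leading bit is 1):
  pos 0: 10001 XOR 11001 = 01000
  pos 1: 10000 XOR 11001 = 01001
  pos 2: 10011 XOR 11001 = 01010
  pos 3: 10101 XOR 11001 = 01100
  pos 4: 11001 XOR 11001 = 00000
Remainder (last 4 bits) = 0000. This is the CRC / FCS.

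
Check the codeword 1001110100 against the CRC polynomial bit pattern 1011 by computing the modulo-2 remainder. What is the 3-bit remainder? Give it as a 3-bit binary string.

100

Modulo-2 division of 1001110100 by 1011:
  pos 0: 1001 XOR 1011 = 0010
  pos 2: 1011 XOR 1011 = 0000
Remainder = 100 (nonzero — an error is detected).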